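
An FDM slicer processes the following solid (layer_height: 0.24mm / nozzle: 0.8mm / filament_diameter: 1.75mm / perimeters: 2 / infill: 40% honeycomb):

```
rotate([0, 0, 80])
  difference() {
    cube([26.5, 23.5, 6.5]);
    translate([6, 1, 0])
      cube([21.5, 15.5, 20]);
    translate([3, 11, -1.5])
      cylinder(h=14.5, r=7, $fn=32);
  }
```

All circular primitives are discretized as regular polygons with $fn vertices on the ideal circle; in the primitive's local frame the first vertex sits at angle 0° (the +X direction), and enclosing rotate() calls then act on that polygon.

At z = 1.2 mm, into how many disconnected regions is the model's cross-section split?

2

At z = 1.2 mm: the cube is present — its section is the full 26.5×23.5 rectangle; the cube at (6, 1) is present — its section is the full 21.5×15.5 rectangle; the r=7 cylinder at (3, 11) contributes a regular 32-gon of circumradius 7; After the difference (first − rest): starting from the 26.5×23.5 cube, the 21.5×15.5 cube at (6, 1) partially overlaps it — only the 317.75 mm² overlap (of its 333.25 mm²) is removed, clipping the outline; the r=7 cylinder at (3, 11) partially overlaps it — only the 81.64 mm² overlap (of its 152.95 mm²) is removed, clipping the outline — 2 connected regions; (rotated 80° about Z; rotation is an isometry so areas/perimeters/island counts are preserved). The result has 2 disconnected regions.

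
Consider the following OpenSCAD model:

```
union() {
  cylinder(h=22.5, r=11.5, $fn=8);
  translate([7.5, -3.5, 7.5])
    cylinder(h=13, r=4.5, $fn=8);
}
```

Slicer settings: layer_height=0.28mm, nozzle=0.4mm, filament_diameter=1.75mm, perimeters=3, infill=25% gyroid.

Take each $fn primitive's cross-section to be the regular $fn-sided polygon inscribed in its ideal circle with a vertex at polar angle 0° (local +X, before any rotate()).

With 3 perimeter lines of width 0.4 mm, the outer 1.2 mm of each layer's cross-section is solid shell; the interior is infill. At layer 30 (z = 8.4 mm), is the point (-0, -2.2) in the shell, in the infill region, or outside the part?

infill

At z = 8.4 mm: the r=11.5 cylinder contributes a regular 8-gon of circumradius 11.5; the r=4.5 cylinder at (7.5, -3.5) gives a regular 8-gon of circumradius 4.5 (constant along its height); Merging all regions: the regions partially overlap (shared area 47.83 mm²), so overlapping operands fuse into one piece — 1 connected region. Overall, the cross-section is a single solid region. The nearest boundary edge runs (8.13, -8.13)→(-0.00, -11.50); distance from the point to it = 8.59 mm. The point is inside the cross-section and 8.59 mm from the nearest boundary — more than the 1.2 mm shell width (3 × 0.4), so it's in the infill interior.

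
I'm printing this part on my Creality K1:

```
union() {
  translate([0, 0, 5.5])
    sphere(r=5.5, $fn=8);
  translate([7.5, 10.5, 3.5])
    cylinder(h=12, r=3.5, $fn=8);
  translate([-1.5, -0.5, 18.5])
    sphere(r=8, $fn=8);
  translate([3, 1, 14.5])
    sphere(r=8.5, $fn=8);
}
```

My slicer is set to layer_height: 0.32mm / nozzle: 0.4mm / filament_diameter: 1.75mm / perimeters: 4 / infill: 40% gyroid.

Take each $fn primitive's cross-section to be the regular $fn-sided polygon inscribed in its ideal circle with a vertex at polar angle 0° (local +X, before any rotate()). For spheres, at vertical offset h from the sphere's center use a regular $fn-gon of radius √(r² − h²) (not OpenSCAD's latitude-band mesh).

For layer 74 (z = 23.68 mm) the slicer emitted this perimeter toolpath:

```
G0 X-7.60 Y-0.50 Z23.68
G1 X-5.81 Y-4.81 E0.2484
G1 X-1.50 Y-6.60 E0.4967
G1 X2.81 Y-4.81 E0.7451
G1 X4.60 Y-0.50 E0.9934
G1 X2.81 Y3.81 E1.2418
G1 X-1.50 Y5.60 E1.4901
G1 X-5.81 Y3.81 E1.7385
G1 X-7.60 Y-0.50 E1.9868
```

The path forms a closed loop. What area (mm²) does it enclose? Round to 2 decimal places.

Apply the shoelace formula to the sequence of (X, Y) vertices; enclosed area = 105.16 mm².

105.16 mm²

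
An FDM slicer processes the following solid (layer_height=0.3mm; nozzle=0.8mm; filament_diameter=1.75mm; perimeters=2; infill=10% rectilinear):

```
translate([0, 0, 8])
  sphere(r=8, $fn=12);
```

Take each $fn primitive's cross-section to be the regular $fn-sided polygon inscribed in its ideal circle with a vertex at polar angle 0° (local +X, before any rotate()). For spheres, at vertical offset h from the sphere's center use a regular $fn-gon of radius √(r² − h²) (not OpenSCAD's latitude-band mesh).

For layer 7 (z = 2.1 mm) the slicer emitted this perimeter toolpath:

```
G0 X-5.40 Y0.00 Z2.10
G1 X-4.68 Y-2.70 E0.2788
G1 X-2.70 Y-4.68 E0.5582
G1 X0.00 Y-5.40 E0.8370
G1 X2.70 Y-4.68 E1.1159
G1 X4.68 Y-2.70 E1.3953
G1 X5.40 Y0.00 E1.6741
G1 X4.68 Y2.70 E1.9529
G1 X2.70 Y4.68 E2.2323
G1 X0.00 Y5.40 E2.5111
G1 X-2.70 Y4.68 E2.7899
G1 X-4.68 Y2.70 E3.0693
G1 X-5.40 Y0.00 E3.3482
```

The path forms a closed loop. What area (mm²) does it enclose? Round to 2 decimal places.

Apply the shoelace formula to the sequence of (X, Y) vertices; enclosed area = 87.54 mm².

87.54 mm²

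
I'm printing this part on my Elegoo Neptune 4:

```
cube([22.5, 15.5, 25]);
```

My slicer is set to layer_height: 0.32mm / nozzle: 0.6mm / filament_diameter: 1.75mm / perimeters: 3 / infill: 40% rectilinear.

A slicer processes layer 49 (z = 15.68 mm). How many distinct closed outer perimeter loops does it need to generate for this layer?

1

At z = 15.68 mm: the 22.5×15.5 cube contributes its full rectangle. The result has 1 disconnected region.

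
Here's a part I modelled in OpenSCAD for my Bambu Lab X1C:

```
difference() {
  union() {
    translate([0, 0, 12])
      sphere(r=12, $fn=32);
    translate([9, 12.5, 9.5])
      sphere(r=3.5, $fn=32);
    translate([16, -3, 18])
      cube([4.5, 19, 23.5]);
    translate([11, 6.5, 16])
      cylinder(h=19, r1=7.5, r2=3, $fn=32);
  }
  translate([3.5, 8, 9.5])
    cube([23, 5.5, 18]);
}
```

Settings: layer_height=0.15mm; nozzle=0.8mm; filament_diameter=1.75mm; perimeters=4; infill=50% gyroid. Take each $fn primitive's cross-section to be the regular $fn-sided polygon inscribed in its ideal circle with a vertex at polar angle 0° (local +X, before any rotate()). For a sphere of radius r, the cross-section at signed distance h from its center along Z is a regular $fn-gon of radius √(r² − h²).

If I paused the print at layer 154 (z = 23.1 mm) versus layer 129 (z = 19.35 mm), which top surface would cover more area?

layer 129 (z = 19.35 mm)

Layer 154 (z = 23.1): the sphere: section is a regular 32-gon, circumradius = √(r²−h²) = √(12²−11.1²) = 4.560 (area = (32/2)·4.560²·sin(360°/32) = 64.89 mm²); the sphere at (9, 12.5) is absent (|z−center|=13.600 > r=3.5); the cube at (16, -3) is present — its section is the full 4.5×19 rectangle (area 85.50 mm²); the cone at (11, 6.5): at t=0.374 of its height the radius interpolates to r₁+(r₂−r₁)t = 5.818, giving a regular 32-gon of that circumradius (area = (32/2)·5.818²·sin(360°/32) = 105.67 mm²); Merging all regions: the regions partially overlap — summed areas 256.07 mm² minus the doubly-counted overlap 3.18 mm² gives 252.89 mm² — area = 252.89 mm²; the cube at (3.5, 8) is present — its section is the full 23×5.5 rectangle (area 126.50 mm²); Taking the first minus the rest: starting from the result so far (252.89 mm²), the 23×5.5 cube at (3.5, 8) partially overlaps it — only the 59.90 mm² overlap (of its 126.50 mm²) is removed, clipping the outline — area = 193.00 mm². So its area = 193.00 mm². Layer 129 (z = 19.35): the r=12 sphere slices to a regular 32-gon of circumradius 9.486 (√(r²−h²) with h=7.35 from center) (area = (32/2)·9.486²·sin(360°/32) = 280.86 mm²); the sphere at (9, 12.5) is not intersected at this z (|z−center|=9.850 > r=3.5); the cube at (16, -3) (footprint 4.5×19) is included at this height (area 85.50 mm²); the cone at (11, 6.5): at t=0.176 of its height the radius interpolates to r₁+(r₂−r₁)t = 6.707, giving a regular 32-gon of that circumradius (area = (32/2)·6.707²·sin(360°/32) = 140.40 mm²); Combining (union): the regions partially overlap — summed areas 506.76 mm² minus the doubly-counted overlap 32.42 mm² gives 474.33 mm² — area = 474.33 mm²; the cube at (3.5, 8) is present — its section is the full 23×5.5 rectangle (area 126.50 mm²); Taking the first minus the rest: starting from that combined region (474.33 mm²), the 23×5.5 cube at (3.5, 8) partially overlaps it — only the 72.95 mm² overlap (of its 126.50 mm²) is removed, clipping the outline — area = 401.38 mm². So its area = 401.38 mm². Layer 129 is larger (401.38 vs 193.00 mm²).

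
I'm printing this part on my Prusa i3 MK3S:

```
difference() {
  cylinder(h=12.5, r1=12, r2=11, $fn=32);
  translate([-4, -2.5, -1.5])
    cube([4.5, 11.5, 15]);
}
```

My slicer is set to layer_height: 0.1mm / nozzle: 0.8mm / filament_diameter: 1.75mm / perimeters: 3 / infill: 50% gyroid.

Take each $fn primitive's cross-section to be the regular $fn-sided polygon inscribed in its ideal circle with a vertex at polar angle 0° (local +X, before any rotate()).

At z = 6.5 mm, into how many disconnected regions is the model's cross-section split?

1

At z = 6.5 mm: the cone (r1=12→r2=11) has section circumradius 11.480 here — a regular 32-gon; the cube at (-4, -2.5) is present — its section is the full 4.5×11.5 rectangle; Taking the first minus the rest: starting from the cone, the 4.5×11.5 cube at (-4, -2.5) lies wholly inside it (removes its full 51.75 mm² and its 32.00 mm outline becomes a hole wall) — 1 connected region with 1 hole. The result has 1 disconnected region.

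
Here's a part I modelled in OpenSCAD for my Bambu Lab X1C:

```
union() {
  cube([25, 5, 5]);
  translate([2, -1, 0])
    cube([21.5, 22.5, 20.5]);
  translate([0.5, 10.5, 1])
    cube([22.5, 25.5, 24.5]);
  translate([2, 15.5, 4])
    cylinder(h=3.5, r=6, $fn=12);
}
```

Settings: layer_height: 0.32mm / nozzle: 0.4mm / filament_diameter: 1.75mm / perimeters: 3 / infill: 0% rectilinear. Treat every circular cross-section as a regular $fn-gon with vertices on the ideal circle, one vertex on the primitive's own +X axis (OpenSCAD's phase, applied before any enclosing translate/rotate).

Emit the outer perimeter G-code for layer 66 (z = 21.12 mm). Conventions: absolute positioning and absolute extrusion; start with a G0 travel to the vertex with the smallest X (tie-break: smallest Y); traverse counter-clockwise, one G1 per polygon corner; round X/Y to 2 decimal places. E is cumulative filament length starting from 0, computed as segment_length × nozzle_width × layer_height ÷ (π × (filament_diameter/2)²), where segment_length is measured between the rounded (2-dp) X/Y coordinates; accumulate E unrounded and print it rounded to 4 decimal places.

At z = 21.12 mm: the cube is absent (z outside [0, 5]); the cube at (2, -1) is absent (z outside [0, 20.5]); the cube at (0.5, 10.5) is present — its section is the full 22.5×25.5 rectangle; the cylinder at (2, 15.5) is absent (z outside [4, 7.5]); Merging all regions: only the 22.5×25.5 cube at (0.5, 10.5) is present, so the union is just that shape — 1 connected region. The outline is a single polygon with 4 vertices. Extrusion per mm of travel: 0.4 × 0.32 / (π × 0.875²) = 0.053216. Accumulating E over each segment gives final E = 5.1088.

G0 X0.50 Y10.50 Z21.12
G1 X23.00 Y10.50 E1.1974
G1 X23.00 Y36.00 E2.5544
G1 X0.50 Y36.00 E3.7517
G1 X0.50 Y10.50 E5.1088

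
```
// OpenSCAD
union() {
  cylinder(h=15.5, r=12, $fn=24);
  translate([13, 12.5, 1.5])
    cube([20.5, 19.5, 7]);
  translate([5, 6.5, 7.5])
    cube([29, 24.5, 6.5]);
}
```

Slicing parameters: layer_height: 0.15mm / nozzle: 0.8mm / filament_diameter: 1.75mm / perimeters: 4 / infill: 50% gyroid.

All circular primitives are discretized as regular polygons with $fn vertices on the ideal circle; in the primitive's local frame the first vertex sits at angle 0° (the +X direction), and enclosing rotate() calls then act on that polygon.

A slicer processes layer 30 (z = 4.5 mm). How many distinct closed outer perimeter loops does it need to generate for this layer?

2

At z = 4.5 mm: the r=12 cylinder gives a regular 24-gon of circumradius 12 (constant along its height); the 20.5×19.5 cube at (13, 12.5) contributes its full rectangle; the cube at (5, 6.5) is absent (z outside [7.5, 14]); Combining (union): the 2 present regions are separate (no shared area or edge), so areas and boundary lengths simply add and each stays a separate island — 2 connected regions. The result has 2 disconnected regions.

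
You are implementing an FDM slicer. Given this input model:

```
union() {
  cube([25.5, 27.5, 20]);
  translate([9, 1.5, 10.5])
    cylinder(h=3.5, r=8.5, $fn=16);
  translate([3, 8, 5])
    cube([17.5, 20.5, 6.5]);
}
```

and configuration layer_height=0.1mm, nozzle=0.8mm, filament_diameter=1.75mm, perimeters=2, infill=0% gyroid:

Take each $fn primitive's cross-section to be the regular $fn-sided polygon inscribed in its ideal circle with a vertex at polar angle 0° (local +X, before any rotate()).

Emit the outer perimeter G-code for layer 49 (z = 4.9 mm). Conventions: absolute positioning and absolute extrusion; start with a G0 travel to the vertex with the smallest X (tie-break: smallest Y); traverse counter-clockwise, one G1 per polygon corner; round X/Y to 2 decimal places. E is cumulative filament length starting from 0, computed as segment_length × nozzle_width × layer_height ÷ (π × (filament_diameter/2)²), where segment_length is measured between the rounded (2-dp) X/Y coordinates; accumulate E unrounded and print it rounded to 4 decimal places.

At z = 4.9 mm: the 25.5×27.5 cube contributes its full rectangle; the cylinder at (9, 1.5) does not reach this height (z outside [10.5, 14]); the cube at (3, 8) is not intersected at this z (z outside [5, 11.5]); Combining (union): only the 25.5×27.5 cube is present, so the union is just that shape — 1 connected region. The outline is a single polygon with 4 vertices. Extrusion per mm of travel: 0.8 × 0.1 / (π × 0.875²) = 0.033260. Accumulating E over each segment gives final E = 3.5256.

G0 X0.00 Y0.00 Z4.90
G1 X25.50 Y0.00 E0.8481
G1 X25.50 Y27.50 E1.7628
G1 X0.00 Y27.50 E2.6109
G1 X0.00 Y0.00 E3.5256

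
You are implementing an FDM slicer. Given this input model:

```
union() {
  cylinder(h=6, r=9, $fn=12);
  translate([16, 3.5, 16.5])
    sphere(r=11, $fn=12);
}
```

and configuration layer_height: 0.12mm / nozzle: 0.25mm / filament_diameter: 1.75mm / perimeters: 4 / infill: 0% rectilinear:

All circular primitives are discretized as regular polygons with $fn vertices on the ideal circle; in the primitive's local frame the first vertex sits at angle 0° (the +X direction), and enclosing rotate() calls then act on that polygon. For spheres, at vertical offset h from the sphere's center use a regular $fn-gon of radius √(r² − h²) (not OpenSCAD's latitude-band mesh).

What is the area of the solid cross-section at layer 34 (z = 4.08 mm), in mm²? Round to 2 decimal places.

243.00 mm²

At z = 4.08 mm: the r=9 cylinder gives a regular 12-gon of circumradius 9 (constant along its height) (area = (12/2)·9.000²·sin(360°/12) = 243.00 mm²); the sphere at (16, 3.5) is not intersected at this z (|z−center|=12.420 > r=11); Taking the union: only the r=9 cylinder is present, so the union is just that shape — area = 243.00 mm². Overall, the cross-section is a single solid region. Net area = 243.00 mm².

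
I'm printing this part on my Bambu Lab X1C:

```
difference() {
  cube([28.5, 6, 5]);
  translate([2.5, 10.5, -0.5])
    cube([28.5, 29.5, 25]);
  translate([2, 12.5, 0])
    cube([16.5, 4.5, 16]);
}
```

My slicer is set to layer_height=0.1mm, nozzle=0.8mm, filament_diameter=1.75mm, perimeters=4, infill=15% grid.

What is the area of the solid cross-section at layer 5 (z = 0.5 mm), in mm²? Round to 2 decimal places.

At z = 0.5 mm: the 28.5×6 cube contributes its full rectangle (area 171.00 mm²); the cube at (2.5, 10.5) (footprint 28.5×29.5) is included at this height (area 840.75 mm²); the cube at (2, 12.5) is present — its section is the full 16.5×4.5 rectangle (area 74.25 mm²); After the difference (first − rest): starting from the 28.5×6 cube (171.00 mm²), the 28.5×29.5 cube at (2.5, 10.5) misses the remaining region (no effect); the 16.5×4.5 cube at (2, 12.5) misses the remaining region (no effect) — area = 171.00 mm². Overall, the cross-section is a single solid region. Net area = 171.00 mm².

171.00 mm²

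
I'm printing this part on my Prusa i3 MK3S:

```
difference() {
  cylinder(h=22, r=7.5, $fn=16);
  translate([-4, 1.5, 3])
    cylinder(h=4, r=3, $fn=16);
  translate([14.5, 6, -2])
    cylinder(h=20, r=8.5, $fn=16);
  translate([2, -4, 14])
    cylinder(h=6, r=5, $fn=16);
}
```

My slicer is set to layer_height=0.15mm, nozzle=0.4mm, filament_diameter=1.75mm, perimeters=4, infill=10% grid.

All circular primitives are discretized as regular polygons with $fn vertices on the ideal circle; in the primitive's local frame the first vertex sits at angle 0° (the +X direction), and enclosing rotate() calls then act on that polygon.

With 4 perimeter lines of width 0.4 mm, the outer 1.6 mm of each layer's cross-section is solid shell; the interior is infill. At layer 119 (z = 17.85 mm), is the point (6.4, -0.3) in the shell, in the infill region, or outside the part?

At z = 17.85 mm: the r=7.5 cylinder contributes a regular 16-gon of circumradius 7.5; the cylinder at (-4, 1.5) is absent (z outside [3, 7]); the r=8.5 cylinder at (14.5, 6) contributes a regular 16-gon of circumradius 8.5; the cylinder at (2, -4): section is a regular 16-gon, circumradius r=5; Taking the first minus the rest: starting from the r=7.5 cylinder, the r=8.5 cylinder at (14.5, 6) partially overlaps it — only the 0.24 mm² overlap (of its 221.19 mm²) is removed, clipping the outline; the r=5 cylinder at (2, -4) partially overlaps it — only the 61.23 mm² overlap (of its 76.54 mm²) is removed, clipping the outline — 1 connected region. Overall, the cross-section is a single solid region. The nearest boundary edge runs (6.62, -2.09)→(5.54, -0.46); distance from the point to it = 0.81 mm. The point is inside the cross-section, 0.81 mm from the nearest boundary — within the 1.6 mm shell band (4 × 0.4).

shell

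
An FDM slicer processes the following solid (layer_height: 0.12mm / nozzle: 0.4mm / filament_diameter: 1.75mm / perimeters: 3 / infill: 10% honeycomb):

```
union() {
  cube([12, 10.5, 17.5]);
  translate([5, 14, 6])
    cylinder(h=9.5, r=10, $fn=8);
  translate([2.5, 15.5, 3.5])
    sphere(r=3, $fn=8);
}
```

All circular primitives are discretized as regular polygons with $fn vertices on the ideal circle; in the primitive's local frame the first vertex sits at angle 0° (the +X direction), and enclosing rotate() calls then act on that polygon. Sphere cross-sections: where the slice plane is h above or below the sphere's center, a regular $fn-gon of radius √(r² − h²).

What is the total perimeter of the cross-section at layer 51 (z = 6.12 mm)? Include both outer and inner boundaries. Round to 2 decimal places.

At z = 6.12 mm: the 12×10.5 cube contributes its full rectangle (perimeter 45.00 mm); the r=10 cylinder at (5, 14) gives a regular 8-gon of circumradius 10 (constant along its height) (perimeter = 2·8·10.000·sin(180°/8) = 61.23 mm); the r=3 sphere at (2.5, 15.5) slices to a regular 8-gon of circumradius 1.461 (√(r²−h²) with h=2.62 from center) (perimeter = 2·8·1.461·sin(180°/8) = 8.95 mm); Taking the union: the regions partially overlap (shared area 68.71 mm²), so the edge portions inside another operand are dropped and the merged outline is re-measured after clipping — boundary = 73.21 mm. Overall, the cross-section is a single solid region. Total boundary length (outer) = 73.21 mm.

73.21 mm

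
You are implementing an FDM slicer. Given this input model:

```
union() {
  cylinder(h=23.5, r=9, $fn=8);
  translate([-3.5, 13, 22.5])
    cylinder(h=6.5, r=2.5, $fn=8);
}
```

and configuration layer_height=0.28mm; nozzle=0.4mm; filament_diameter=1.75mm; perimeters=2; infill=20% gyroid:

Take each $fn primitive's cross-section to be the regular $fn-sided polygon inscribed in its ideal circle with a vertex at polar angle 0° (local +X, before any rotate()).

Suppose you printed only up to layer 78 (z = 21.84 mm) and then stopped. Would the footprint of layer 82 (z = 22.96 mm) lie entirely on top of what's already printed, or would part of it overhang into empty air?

Compare the two slices. At z = 21.84: the cylinder: section is a regular 8-gon, circumradius r=9 (area = (8/2)·9.000²·sin(360°/8) = 229.10 mm²); the cylinder at (-3.5, 13) is not intersected at this z (z outside [22.5, 29]); Taking the union: only the r=9 cylinder is present, so the union is just that shape — area = 229.10 mm². At z = 22.96: the r=9 cylinder contributes a regular 8-gon of circumradius 9 (area = (8/2)·9.000²·sin(360°/8) = 229.10 mm²); the r=2.5 cylinder at (-3.5, 13) gives a regular 8-gon of circumradius 2.5 (constant along its height) (area = (8/2)·2.500²·sin(360°/8) = 17.68 mm²); Combining (union): the 2 present regions are separate (no shared area or edge), so areas and boundary lengths simply add and each stays a separate island — area = 246.78 mm². Checking containment: at z = 22.96 the cross-section extends beyond the z = 21.84 cross-section by about 17.68 mm².

part overhangs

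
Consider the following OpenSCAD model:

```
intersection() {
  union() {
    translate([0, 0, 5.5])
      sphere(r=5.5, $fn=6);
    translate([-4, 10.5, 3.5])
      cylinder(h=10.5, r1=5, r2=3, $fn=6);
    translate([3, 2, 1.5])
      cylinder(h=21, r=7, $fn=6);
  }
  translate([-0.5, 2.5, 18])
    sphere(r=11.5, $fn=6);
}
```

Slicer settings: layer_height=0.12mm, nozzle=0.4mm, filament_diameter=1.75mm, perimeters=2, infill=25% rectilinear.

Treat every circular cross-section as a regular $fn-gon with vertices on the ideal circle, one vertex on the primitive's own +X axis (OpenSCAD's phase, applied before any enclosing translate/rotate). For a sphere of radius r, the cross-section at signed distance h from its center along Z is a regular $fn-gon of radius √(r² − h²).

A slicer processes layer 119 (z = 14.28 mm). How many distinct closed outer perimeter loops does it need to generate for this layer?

1

At z = 14.28 mm: the sphere is absent (|z−center|=8.780 > r=5.5); the cone at (-4, 10.5) is not intersected at this z (z outside [3.5, 14]); the r=7 cylinder at (3, 2) contributes a regular 6-gon of circumradius 7; Merging all regions: only the r=7 cylinder at (3, 2) is present, so the union is just that shape — 1 connected region; the r=11.5 sphere at (-0.5, 2.5) slices to a regular 6-gon of circumradius 10.882 (√(r²−h²) with h=3.72 from center); Taking the intersection: the result so far lies inside the r=11.5 sphere at (-0.5, 2.5), so it is kept whole — 1 connected region. The result has 1 disconnected region.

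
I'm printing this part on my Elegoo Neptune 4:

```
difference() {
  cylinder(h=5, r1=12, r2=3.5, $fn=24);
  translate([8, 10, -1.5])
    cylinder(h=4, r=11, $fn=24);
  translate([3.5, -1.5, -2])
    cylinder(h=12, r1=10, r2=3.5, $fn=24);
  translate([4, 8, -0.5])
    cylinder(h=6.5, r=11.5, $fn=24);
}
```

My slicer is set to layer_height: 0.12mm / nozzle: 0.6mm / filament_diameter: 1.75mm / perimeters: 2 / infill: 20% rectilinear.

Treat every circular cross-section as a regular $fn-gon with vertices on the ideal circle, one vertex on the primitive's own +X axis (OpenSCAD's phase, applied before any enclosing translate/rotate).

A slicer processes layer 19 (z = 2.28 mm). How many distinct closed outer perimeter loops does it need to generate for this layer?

At z = 2.28 mm: the cone: at t=0.456 of its height the radius interpolates to r₁+(r₂−r₁)t = 8.124, giving a regular 24-gon of that circumradius; the r=11 cylinder at (8, 10) gives a regular 24-gon of circumradius 11 (constant along its height); the cone at (3.5, -1.5): at t=0.357 of its height the radius interpolates to r₁+(r₂−r₁)t = 7.682, giving a regular 24-gon of that circumradius; the r=11.5 cylinder at (4, 8) contributes a regular 24-gon of circumradius 11.5; Taking the first minus the rest: starting from the cone, the r=11 cylinder at (8, 10) partially overlaps it — only the 59.32 mm² overlap (of its 375.81 mm²) is removed, clipping the outline; the cone at (3.5, -1.5) partially overlaps it — only the 90.33 mm² overlap (of its 183.27 mm²) is removed, clipping the outline; the r=11.5 cylinder at (4, 8) partially overlaps it — only the 21.79 mm² overlap (of its 410.75 mm²) is removed, clipping the outline — 1 connected region. The result has 1 disconnected region.

1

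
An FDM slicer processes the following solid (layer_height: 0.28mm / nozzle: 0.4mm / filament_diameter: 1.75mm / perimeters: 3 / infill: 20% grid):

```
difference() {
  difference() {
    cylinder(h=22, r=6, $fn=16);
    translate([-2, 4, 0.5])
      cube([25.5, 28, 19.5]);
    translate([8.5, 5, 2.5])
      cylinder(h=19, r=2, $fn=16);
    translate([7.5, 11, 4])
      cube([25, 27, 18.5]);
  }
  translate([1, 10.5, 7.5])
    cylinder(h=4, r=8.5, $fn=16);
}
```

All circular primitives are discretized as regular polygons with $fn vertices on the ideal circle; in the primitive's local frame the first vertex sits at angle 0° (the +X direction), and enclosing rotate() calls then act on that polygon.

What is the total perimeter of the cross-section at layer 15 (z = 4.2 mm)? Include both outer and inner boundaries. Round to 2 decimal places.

At z = 4.2 mm: the r=6 cylinder contributes a regular 16-gon of circumradius 6 (perimeter = 2·16·6.000·sin(180°/16) = 37.46 mm); the 25.5×28 cube at (-2, 4) contributes its full rectangle (perimeter 107.00 mm); the r=2 cylinder at (8.5, 5) gives a regular 16-gon of circumradius 2 (constant along its height) (perimeter = 2·16·2.000·sin(180°/16) = 12.49 mm); the cube at (7.5, 11) is present — its section is the full 25×27 rectangle (perimeter 104.00 mm); After the difference (first − rest): starting from the r=6 cylinder, the 25.5×28 cube at (-2, 4) partially overlaps it — only the 9.43 mm² overlap (of its 714.00 mm²) is removed, clipping the outline; the r=2 cylinder at (8.5, 5) misses the remaining region (no effect); the 25×27 cube at (7.5, 11) misses the remaining region (no effect) — boundary = 38.45 mm; the cylinder at (1, 10.5) does not reach this height (z outside [7.5, 11.5]); After the difference (first − rest): none of the subtracted shapes is present at this height, so the result so far is unchanged — boundary = 38.45 mm. Overall, the cross-section is a single solid region. Total boundary length (outer) = 38.45 mm.

38.45 mm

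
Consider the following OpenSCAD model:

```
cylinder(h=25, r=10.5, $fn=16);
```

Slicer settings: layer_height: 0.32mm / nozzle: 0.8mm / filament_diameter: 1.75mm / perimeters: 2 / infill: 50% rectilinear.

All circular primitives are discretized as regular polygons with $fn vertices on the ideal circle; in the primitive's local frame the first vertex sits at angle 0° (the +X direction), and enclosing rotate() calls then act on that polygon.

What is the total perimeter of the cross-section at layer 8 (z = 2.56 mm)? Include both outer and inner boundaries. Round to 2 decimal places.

65.55 mm

At z = 2.56 mm: the r=10.5 cylinder gives a regular 16-gon of circumradius 10.5 (constant along its height) (perimeter = 2·16·10.500·sin(180°/16) = 65.55 mm). Overall, the cross-section is a single solid region. Total boundary length (outer) = 65.55 mm.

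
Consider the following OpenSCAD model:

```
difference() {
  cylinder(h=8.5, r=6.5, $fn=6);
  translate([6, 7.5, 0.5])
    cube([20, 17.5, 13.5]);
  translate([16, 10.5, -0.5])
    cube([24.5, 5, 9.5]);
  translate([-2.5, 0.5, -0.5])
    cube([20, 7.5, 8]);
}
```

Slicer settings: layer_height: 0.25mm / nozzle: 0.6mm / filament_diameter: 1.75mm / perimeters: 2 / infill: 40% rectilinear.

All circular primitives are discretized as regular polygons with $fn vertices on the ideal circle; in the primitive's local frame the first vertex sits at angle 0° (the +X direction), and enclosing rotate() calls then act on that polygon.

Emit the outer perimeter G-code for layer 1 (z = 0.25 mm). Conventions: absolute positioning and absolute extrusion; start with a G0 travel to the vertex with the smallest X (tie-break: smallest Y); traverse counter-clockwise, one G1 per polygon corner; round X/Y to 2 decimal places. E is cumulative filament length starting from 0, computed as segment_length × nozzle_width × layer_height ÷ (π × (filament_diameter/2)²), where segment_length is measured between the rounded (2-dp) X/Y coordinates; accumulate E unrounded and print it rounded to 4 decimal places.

G0 X-6.50 Y0.00 Z0.25
G1 X-3.25 Y-5.63 E0.4054
G1 X3.25 Y-5.63 E0.8108
G1 X6.50 Y0.00 E1.2162
G1 X6.21 Y0.50 E1.2522
G1 X-2.50 Y0.50 E1.7954
G1 X-2.50 Y5.63 E2.1153
G1 X-3.25 Y5.63 E2.1621
G1 X-6.50 Y0.00 E2.5675

At z = 0.25 mm: the r=6.5 cylinder gives a regular 6-gon of circumradius 6.5 (constant along its height); the cube at (6, 7.5) does not reach this height (z outside [0.5, 14]); the cube at (16, 10.5) (footprint 24.5×5) is included at this height; the cube at (-2.5, 0.5) is present — its section is the full 20×7.5 rectangle; Taking the first minus the rest: starting from the r=6.5 cylinder, the 24.5×5 cube at (16, 10.5) misses the remaining region (no effect); the 20×7.5 cube at (-2.5, 0.5) partially overlaps it — only the 37.09 mm² overlap (of its 150.00 mm²) is removed, clipping the outline — 1 connected region. The outline is a single polygon with 8 vertices. Extrusion per mm of travel: 0.6 × 0.25 / (π × 0.875²) = 0.062363. Accumulating E over each segment gives final E = 2.5675.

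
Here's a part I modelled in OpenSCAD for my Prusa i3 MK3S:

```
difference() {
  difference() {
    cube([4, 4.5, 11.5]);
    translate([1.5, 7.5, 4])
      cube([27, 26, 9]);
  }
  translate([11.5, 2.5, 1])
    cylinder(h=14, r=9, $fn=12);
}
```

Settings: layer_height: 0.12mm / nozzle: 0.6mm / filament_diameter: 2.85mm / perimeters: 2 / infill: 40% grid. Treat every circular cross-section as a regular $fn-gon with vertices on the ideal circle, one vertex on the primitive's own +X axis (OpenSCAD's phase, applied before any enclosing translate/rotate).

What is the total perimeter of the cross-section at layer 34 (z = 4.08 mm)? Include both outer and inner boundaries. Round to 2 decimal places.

At z = 4.08 mm: the cube is present — its section is the full 4×4.5 rectangle (perimeter 17.00 mm); the cube at (1.5, 7.5) (footprint 27×26) is included at this height (perimeter 106.00 mm); Subtracting the remaining from the first: starting from the 4×4.5 cube, the 27×26 cube at (1.5, 7.5) misses the remaining region (no effect) — boundary = 17.00 mm; the cylinder at (11.5, 2.5): section is a regular 12-gon, circumradius r=9 (perimeter = 2·12·9.000·sin(180°/12) = 55.90 mm); After the difference (first − rest): starting from that combined region, the r=9 cylinder at (11.5, 2.5) partially overlaps it — only the 5.38 mm² overlap (of its 243.00 mm²) is removed, clipping the outline — boundary = 15.36 mm. Overall, the cross-section is a single solid region. Total boundary length (outer) = 15.36 mm.

15.36 mm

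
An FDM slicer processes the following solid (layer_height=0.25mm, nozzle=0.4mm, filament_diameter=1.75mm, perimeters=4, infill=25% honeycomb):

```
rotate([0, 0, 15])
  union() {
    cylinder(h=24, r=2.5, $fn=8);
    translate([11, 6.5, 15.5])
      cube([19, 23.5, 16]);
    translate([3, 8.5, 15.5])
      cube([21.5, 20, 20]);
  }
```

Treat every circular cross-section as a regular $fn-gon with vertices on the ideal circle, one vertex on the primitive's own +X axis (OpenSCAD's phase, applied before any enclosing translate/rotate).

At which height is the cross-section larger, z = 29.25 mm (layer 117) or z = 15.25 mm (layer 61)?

Layer 117 (z = 29.25): the cylinder does not reach this height (z outside [0, 24]); the cube at (11, 6.5) is present — its section is the full 19×23.5 rectangle (area 446.50 mm²); the 21.5×20 cube at (3, 8.5) contributes its full rectangle (area 430.00 mm²); Combining (union): the regions partially overlap — summed areas 876.50 mm² minus the doubly-counted overlap 270.00 mm² gives 606.50 mm² — area = 606.50 mm²; (rotated 15° about Z; rotation is an isometry so areas/perimeters/island counts are preserved). So its area = 606.50 mm². Layer 61 (z = 15.25): the r=2.5 cylinder contributes a regular 8-gon of circumradius 2.5 (area = (8/2)·2.500²·sin(360°/8) = 17.68 mm²); the cube at (11, 6.5) is not intersected at this z (z outside [15.5, 31.5]); the cube at (3, 8.5) is absent (z outside [15.5, 35.5]); Combining (union): only the r=2.5 cylinder is present, so the union is just that shape — area = 17.68 mm²; (rotated 15° about Z; rotation is an isometry so areas/perimeters/island counts are preserved). So its area = 17.68 mm². Layer 117 is larger (606.50 vs 17.68 mm²).

layer 117 (z = 29.25 mm)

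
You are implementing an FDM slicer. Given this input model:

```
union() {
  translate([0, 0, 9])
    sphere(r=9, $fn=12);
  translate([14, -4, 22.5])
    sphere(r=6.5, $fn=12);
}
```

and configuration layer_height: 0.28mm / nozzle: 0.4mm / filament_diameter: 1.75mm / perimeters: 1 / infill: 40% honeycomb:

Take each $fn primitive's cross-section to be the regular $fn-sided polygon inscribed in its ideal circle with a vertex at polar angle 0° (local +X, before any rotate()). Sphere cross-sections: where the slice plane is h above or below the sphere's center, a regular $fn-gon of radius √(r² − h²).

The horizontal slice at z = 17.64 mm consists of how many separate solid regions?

At z = 17.64 mm: the r=9 sphere slices to a regular 12-gon of circumradius 2.520 (√(r²−h²) with h=8.64 from center); the r=6.5 sphere at (14, -4) contributes a regular 12-gon of circumradius √(6.5²−4.86²) = 4.316; Taking the union: the 2 present regions are separate (no shared area or edge), so areas and boundary lengths simply add and each stays a separate island — 2 connected regions. The result has 2 disconnected regions.

2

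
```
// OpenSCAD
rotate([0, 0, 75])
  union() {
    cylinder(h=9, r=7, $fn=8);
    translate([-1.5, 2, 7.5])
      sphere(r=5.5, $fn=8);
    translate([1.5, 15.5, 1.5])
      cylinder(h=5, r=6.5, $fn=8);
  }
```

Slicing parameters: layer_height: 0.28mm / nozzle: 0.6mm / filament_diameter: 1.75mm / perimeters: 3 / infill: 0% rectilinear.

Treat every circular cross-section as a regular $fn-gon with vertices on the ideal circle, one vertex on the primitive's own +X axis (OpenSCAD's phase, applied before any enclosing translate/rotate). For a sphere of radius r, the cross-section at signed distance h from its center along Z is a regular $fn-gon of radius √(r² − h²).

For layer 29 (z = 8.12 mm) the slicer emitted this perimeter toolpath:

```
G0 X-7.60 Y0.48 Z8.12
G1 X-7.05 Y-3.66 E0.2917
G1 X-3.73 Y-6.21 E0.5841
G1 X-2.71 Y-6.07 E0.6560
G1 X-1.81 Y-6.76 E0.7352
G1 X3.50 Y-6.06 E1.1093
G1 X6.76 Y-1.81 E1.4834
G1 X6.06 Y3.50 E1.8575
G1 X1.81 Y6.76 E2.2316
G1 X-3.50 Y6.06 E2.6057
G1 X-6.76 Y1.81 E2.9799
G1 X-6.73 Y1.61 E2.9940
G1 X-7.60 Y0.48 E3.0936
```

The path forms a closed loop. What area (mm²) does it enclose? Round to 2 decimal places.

Apply the shoelace formula to the sequence of (X, Y) vertices; enclosed area = 146.28 mm².

146.28 mm²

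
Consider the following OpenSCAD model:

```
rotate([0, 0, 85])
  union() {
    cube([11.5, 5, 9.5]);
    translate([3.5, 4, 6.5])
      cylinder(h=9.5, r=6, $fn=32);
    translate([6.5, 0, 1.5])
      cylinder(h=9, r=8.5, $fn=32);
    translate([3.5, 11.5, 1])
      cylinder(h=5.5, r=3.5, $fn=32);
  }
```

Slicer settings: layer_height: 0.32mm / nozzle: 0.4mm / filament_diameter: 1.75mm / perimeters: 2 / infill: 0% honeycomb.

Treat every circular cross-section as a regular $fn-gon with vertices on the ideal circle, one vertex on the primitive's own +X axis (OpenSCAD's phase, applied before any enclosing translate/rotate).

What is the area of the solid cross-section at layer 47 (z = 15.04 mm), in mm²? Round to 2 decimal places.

112.37 mm²

At z = 15.04 mm: the cube is absent (z outside [0, 9.5]); the cylinder at (3.5, 4): section is a regular 32-gon, circumradius r=6 (area = (32/2)·6.000²·sin(360°/32) = 112.37 mm²); the cylinder at (6.5, 0) is not intersected at this z (z outside [1.5, 10.5]); the cylinder at (3.5, 11.5) does not reach this height (z outside [1, 6.5]); Combining (union): only the r=6 cylinder at (3.5, 4) is present, so the union is just that shape — area = 112.37 mm²; (whole slice rotated 85° about Z — lengths, areas and connectivity unchanged). Overall, the cross-section is a single solid region. Net area = 112.37 mm².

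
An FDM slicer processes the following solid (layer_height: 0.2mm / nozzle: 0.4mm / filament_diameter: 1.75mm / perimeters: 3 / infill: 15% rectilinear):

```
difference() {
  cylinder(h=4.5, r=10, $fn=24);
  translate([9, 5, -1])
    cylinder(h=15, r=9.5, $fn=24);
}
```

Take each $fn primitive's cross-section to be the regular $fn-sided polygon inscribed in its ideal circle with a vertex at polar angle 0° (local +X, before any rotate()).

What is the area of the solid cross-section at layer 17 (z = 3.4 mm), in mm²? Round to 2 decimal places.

205.22 mm²

At z = 3.4 mm: the r=10 cylinder contributes a regular 24-gon of circumradius 10 (area = (24/2)·10.000²·sin(360°/24) = 310.58 mm²); the cylinder at (9, 5): section is a regular 24-gon, circumradius r=9.5 (area = (24/2)·9.500²·sin(360°/24) = 280.30 mm²); Taking the first minus the rest: starting from the r=10 cylinder (310.58 mm²), the r=9.5 cylinder at (9, 5) partially overlaps it — only the 105.36 mm² overlap (of its 280.30 mm²) is removed, clipping the outline — area = 205.22 mm². Overall, the cross-section is a single solid region. Net area = 205.22 mm².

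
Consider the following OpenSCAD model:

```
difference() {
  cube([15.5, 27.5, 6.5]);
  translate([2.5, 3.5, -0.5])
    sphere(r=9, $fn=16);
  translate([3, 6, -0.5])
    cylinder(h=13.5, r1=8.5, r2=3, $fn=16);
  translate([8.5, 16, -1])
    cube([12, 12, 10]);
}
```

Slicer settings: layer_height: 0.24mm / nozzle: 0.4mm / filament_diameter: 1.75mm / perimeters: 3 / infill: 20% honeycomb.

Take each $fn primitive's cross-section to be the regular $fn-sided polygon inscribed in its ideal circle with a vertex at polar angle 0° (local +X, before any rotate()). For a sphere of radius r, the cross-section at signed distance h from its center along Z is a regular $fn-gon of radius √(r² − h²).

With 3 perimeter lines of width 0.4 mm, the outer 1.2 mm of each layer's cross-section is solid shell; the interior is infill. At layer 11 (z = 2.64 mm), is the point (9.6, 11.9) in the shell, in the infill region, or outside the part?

At z = 2.64 mm: the cube is present — its section is the full 15.5×27.5 rectangle; the r=9 sphere at (2.5, 3.5) slices to a regular 16-gon of circumradius 8.434 (√(r²−h²) with h=3.14 from center); the cone at (3, 6) contributes a regular 16-gon of circumradius 7.221 (interpolated between r1=8.5 and r2=3 at t=0.233); the 12×12 cube at (8.5, 16) contributes its full rectangle; Subtracting the remaining from the first: starting from the 15.5×27.5 cube, the r=9 sphere at (2.5, 3.5) partially overlaps it — only the 111.95 mm² overlap (of its 217.79 mm²) is removed, clipping the outline; the cone at (3, 6) partially overlaps it — only the 12.67 mm² overlap (of its 159.62 mm²) is removed, clipping the outline; the 12×12 cube at (8.5, 16) partially overlaps it — only the 80.50 mm² overlap (of its 144.00 mm²) is removed, clipping the outline — 1 connected region. Overall, the cross-section is a single solid region. The nearest boundary edge runs (9.67, 8.76)→(8.11, 11.11); distance from the point to it = 1.68 mm. The point is inside the cross-section and 1.68 mm from the nearest boundary — more than the 1.2 mm shell width (3 × 0.4), so it's in the infill interior.

infill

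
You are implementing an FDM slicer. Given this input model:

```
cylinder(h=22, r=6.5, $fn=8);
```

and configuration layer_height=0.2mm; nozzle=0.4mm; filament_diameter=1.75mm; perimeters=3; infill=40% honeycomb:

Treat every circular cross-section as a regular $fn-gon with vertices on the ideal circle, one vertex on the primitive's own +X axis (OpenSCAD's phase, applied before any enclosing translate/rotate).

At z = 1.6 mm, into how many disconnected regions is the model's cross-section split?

1

At z = 1.6 mm: the r=6.5 cylinder contributes a regular 8-gon of circumradius 6.5. The result has 1 disconnected region.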